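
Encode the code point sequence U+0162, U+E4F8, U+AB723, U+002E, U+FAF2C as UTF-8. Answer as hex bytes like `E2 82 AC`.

U+0162: 2-byte form → C5 A2.
U+E4F8: 3-byte form → EE 93 B8.
U+AB723: 4-byte form → F2 AB 9C A3.
U+002E: 1-byte form → 2E.
U+FAF2C: 4-byte form → F3 BA BC AC.
Concatenated (14 bytes): C5 A2 EE 93 B8 F2 AB 9C A3 2E F3 BA BC AC.

C5 A2 EE 93 B8 F2 AB 9C A3 2E F3 BA BC AC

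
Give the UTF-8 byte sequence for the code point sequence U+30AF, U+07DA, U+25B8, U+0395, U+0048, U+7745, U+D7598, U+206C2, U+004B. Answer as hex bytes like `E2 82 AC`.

U+30AF: 3-byte form → E3 82 AF.
U+07DA: 2-byte form → DF 9A.
U+25B8: 3-byte form → E2 96 B8.
U+0395: 2-byte form → CE 95.
U+0048: 1-byte form → 48.
U+7745: 3-byte form → E7 9D 85.
U+D7598: 4-byte form → F3 97 96 98.
U+206C2: 4-byte form → F0 A0 9B 82.
U+004B: 1-byte form → 4B.
Concatenated (23 bytes): E3 82 AF DF 9A E2 96 B8 CE 95 48 E7 9D 85 F3 97 96 98 F0 A0 9B 82 4B.

E3 82 AF DF 9A E2 96 B8 CE 95 48 E7 9D 85 F3 97 96 98 F0 A0 9B 82 4B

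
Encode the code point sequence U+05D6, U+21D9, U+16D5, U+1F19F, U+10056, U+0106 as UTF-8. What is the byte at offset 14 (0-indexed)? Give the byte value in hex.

0x81

U+05D6 → 2-byte form D7 96 at offsets 0–1.
U+21D9 → 3-byte form E2 87 99 at offsets 2–4.
U+16D5 → 3-byte form E1 9B 95 at offsets 5–7.
U+1F19F → 4-byte form F0 9F 86 9F at offsets 8–11.
U+10056 → 4-byte form F0 90 81 96 at offsets 12–15.
Offset 14 falls in char 5's range; it's byte 3 of F0 90 81 96 = 0x81.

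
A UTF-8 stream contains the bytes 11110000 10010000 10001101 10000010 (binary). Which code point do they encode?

U+10342

Leading byte 0xF0 = 11110000 matches 11110xxx → 4-byte sequence.
Byte 1: 0xF0 = 11110000, payload 000 (3 bits).
Byte 2: 0x90 = 10010000 (10xxxxxx ✓), payload 010000.
Byte 3: 0x8D = 10001101 (10xxxxxx ✓), payload 001101.
Byte 4: 0x82 = 10000010 (10xxxxxx ✓), payload 000010.
Concatenate: 000010000001101000010 = 0x10342 (21 bits → U+10342).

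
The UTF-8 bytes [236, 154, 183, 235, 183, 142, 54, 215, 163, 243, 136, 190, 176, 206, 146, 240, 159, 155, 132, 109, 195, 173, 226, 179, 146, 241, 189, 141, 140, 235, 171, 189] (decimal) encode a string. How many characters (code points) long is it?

Byte at offset 0: 0xEC = 11101100 → 3-byte char (#1). Advance 3.
Byte at offset 3: 0xEB = 11101011 → 3-byte char (#2). Advance 3.
Byte at offset 6: 0x36 = 00110110 → 1-byte char (#3). Advance 1.
Byte at offset 7: 0xD7 = 11010111 → 2-byte char (#4). Advance 2.
Byte at offset 9: 0xF3 = 11110011 → 4-byte char (#5). Advance 4.
Byte at offset 13: 0xCE = 11001110 → 2-byte char (#6). Advance 2.
Byte at offset 15: 0xF0 = 11110000 → 4-byte char (#7). Advance 4.
Byte at offset 19: 0x6D = 01101101 → 1-byte char (#8). Advance 1.
Byte at offset 20: 0xC3 = 11000011 → 2-byte char (#9). Advance 2.
Byte at offset 22: 0xE2 = 11100010 → 3-byte char (#10). Advance 3.
Byte at offset 25: 0xF1 = 11110001 → 4-byte char (#11). Advance 4.
Byte at offset 29: 0xEB = 11101011 → 3-byte char (#12). Advance 3.
Reached end at offset 32 after 12 code points.

12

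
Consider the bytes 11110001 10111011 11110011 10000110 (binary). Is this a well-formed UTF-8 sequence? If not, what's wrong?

invalid (non-continuation byte where continuation expected)

Leading byte 0xF1 = 11110001 → 4-byte form.
Byte 3 is 0xF3 = 11110011, which is not 10xxxxxx — expected a continuation byte.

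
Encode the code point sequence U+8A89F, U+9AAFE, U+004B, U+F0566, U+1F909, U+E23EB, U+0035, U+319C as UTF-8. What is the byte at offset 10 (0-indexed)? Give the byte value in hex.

U+8A89F → 4-byte form F2 8A A2 9F at offsets 0–3.
U+9AAFE → 4-byte form F2 9A AB BE at offsets 4–7.
U+004B → 1-byte form 4B at offsets 8–8.
U+F0566 → 4-byte form F3 B0 95 A6 at offsets 9–12.
Offset 10 falls in char 4's range; it's byte 2 of F3 B0 95 A6 = 0xB0.

0xB0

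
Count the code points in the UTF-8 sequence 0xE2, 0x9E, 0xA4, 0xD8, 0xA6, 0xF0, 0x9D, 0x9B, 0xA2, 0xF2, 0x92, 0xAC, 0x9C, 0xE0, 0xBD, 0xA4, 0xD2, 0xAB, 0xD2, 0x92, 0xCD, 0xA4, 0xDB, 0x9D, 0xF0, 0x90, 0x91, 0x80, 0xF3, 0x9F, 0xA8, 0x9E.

11

Byte at offset 0: 0xE2 = 11100010 → 3-byte char (#1). Advance 3.
Byte at offset 3: 0xD8 = 11011000 → 2-byte char (#2). Advance 2.
Byte at offset 5: 0xF0 = 11110000 → 4-byte char (#3). Advance 4.
Byte at offset 9: 0xF2 = 11110010 → 4-byte char (#4). Advance 4.
Byte at offset 13: 0xE0 = 11100000 → 3-byte char (#5). Advance 3.
Byte at offset 16: 0xD2 = 11010010 → 2-byte char (#6). Advance 2.
Byte at offset 18: 0xD2 = 11010010 → 2-byte char (#7). Advance 2.
Byte at offset 20: 0xCD = 11001101 → 2-byte char (#8). Advance 2.
Byte at offset 22: 0xDB = 11011011 → 2-byte char (#9). Advance 2.
Byte at offset 24: 0xF0 = 11110000 → 4-byte char (#10). Advance 4.
Byte at offset 28: 0xF3 = 11110011 → 4-byte char (#11). Advance 4.
Reached end at offset 32 after 11 code points.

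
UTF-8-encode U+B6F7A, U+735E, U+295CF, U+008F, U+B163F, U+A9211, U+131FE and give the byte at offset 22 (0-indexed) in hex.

U+B6F7A → 4-byte form F2 B6 BD BA at offsets 0–3.
U+735E → 3-byte form E7 8D 9E at offsets 4–6.
U+295CF → 4-byte form F0 A9 97 8F at offsets 7–10.
U+008F → 2-byte form C2 8F at offsets 11–12.
U+B163F → 4-byte form F2 B1 98 BF at offsets 13–16.
U+A9211 → 4-byte form F2 A9 88 91 at offsets 17–20.
U+131FE → 4-byte form F0 93 87 BE at offsets 21–24.
Offset 22 falls in char 7's range; it's byte 2 of F0 93 87 BE = 0x93.

0x93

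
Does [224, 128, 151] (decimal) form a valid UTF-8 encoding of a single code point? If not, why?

invalid (overlong encoding)

Leading byte 0xE0 = 11100000 → 3-byte form.
Continuation bytes all match 10xxxxxx. Payload decodes to 0x17.
But 0x17 < 0x800, the minimum for a 3-byte sequence — this is an overlong encoding.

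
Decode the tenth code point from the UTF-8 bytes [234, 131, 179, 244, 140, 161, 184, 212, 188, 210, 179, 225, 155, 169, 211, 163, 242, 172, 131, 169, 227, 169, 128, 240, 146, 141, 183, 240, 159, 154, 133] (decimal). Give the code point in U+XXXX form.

Offset 0: leading byte 0xEA = 11101010 → 3-byte char #1 = EA 83 B3.
Offset 3: leading byte 0xF4 = 11110100 → 4-byte char #2 = F4 8C A1 B8.
Offset 7: leading byte 0xD4 = 11010100 → 2-byte char #3 = D4 BC.
Offset 9: leading byte 0xD2 = 11010010 → 2-byte char #4 = D2 B3.
Offset 11: leading byte 0xE1 = 11100001 → 3-byte char #5 = E1 9B A9.
Offset 14: leading byte 0xD3 = 11010011 → 2-byte char #6 = D3 A3.
Offset 16: leading byte 0xF2 = 11110010 → 4-byte char #7 = F2 AC 83 A9.
Offset 20: leading byte 0xE3 = 11100011 → 3-byte char #8 = E3 A9 80.
Offset 23: leading byte 0xF0 = 11110000 → 4-byte char #9 = F0 92 8D B7.
Offset 27: leading byte 0xF0 = 11110000 → 4-byte char #10 = F0 9F 9A 85.
Leading byte 0xF0 = 11110000 matches 11110xxx → 4-byte sequence.
Byte 1: 0xF0 = 11110000, payload 000 (3 bits).
Byte 2: 0x9F = 10011111 (10xxxxxx ✓), payload 011111.
Byte 3: 0x9A = 10011010 (10xxxxxx ✓), payload 011010.
Byte 4: 0x85 = 10000101 (10xxxxxx ✓), payload 000101.
Concatenate: 000011111011010000101 = 0x1F685 (21 bits → U+1F685).

U+1F685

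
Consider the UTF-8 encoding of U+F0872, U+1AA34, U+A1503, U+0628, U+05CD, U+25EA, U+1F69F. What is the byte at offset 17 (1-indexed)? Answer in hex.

1-indexed offset 17 is 0-indexed offset 16.
U+F0872 → 4-byte form F3 B0 A1 B2 at offsets 0–3.
U+1AA34 → 4-byte form F0 9A A8 B4 at offsets 4–7.
U+A1503 → 4-byte form F2 A1 94 83 at offsets 8–11.
U+0628 → 2-byte form D8 A8 at offsets 12–13.
U+05CD → 2-byte form D7 8D at offsets 14–15.
U+25EA → 3-byte form E2 97 AA at offsets 16–18.
Offset 16 falls in char 6's range; it's byte 1 of E2 97 AA = 0xE2.

0xE2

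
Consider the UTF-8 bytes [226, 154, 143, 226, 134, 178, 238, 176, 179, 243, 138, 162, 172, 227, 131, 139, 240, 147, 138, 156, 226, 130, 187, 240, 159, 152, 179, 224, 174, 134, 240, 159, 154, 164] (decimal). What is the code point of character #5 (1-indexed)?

U+30CB

Offset 0: leading byte 0xE2 = 11100010 → 3-byte char #1 = E2 9A 8F.
Offset 3: leading byte 0xE2 = 11100010 → 3-byte char #2 = E2 86 B2.
Offset 6: leading byte 0xEE = 11101110 → 3-byte char #3 = EE B0 B3.
Offset 9: leading byte 0xF3 = 11110011 → 4-byte char #4 = F3 8A A2 AC.
Offset 13: leading byte 0xE3 = 11100011 → 3-byte char #5 = E3 83 8B.
Leading byte 0xE3 = 11100011 matches 1110xxxx → 3-byte sequence.
Byte 1: 0xE3 = 11100011, payload 0011 (4 bits).
Byte 2: 0x83 = 10000011 (10xxxxxx ✓), payload 000011.
Byte 3: 0x8B = 10001011 (10xxxxxx ✓), payload 001011.
Concatenate: 0011000011001011 = 0x30CB (16 bits → U+30CB).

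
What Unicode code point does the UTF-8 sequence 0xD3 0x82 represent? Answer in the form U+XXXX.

Leading byte 0xD3 = 11010011 matches 110xxxxx → 2-byte sequence.
Byte 1: 0xD3 = 11010011, payload 10011 (5 bits).
Byte 2: 0x82 = 10000010 (10xxxxxx ✓), payload 000010.
Concatenate: 10011000010 = 0x4C2 (11 bits → U+04C2).

U+04C2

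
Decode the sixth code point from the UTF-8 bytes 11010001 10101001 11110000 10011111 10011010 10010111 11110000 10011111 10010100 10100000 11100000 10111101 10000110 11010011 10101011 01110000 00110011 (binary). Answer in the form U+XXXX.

Offset 0: leading byte 0xD1 = 11010001 → 2-byte char #1 = D1 A9.
Offset 2: leading byte 0xF0 = 11110000 → 4-byte char #2 = F0 9F 9A 97.
Offset 6: leading byte 0xF0 = 11110000 → 4-byte char #3 = F0 9F 94 A0.
Offset 10: leading byte 0xE0 = 11100000 → 3-byte char #4 = E0 BD 86.
Offset 13: leading byte 0xD3 = 11010011 → 2-byte char #5 = D3 AB.
Offset 15: leading byte 0x70 = 01110000 → 1-byte char #6 = 70.
Leading byte 0x70 = 01110000 matches 0xxxxxxx → 1-byte sequence.
Byte 1: 0x70 = 01110000, payload 1110000 (7 bits).
Concatenate: 1110000 = 0x70 (7 bits → U+0070).

U+0070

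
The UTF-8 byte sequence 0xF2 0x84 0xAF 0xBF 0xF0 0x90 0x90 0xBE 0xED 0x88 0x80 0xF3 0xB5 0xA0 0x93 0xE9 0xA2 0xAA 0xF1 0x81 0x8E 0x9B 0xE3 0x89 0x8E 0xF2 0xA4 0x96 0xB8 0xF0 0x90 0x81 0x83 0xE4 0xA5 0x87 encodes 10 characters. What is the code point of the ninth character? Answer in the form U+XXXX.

Offset 0: leading byte 0xF2 = 11110010 → 4-byte char #1 = F2 84 AF BF.
Offset 4: leading byte 0xF0 = 11110000 → 4-byte char #2 = F0 90 90 BE.
Offset 8: leading byte 0xED = 11101101 → 3-byte char #3 = ED 88 80.
Offset 11: leading byte 0xF3 = 11110011 → 4-byte char #4 = F3 B5 A0 93.
Offset 15: leading byte 0xE9 = 11101001 → 3-byte char #5 = E9 A2 AA.
Offset 18: leading byte 0xF1 = 11110001 → 4-byte char #6 = F1 81 8E 9B.
Offset 22: leading byte 0xE3 = 11100011 → 3-byte char #7 = E3 89 8E.
Offset 25: leading byte 0xF2 = 11110010 → 4-byte char #8 = F2 A4 96 B8.
Offset 29: leading byte 0xF0 = 11110000 → 4-byte char #9 = F0 90 81 83.
Leading byte 0xF0 = 11110000 matches 11110xxx → 4-byte sequence.
Byte 1: 0xF0 = 11110000, payload 000 (3 bits).
Byte 2: 0x90 = 10010000 (10xxxxxx ✓), payload 010000.
Byte 3: 0x81 = 10000001 (10xxxxxx ✓), payload 000001.
Byte 4: 0x83 = 10000011 (10xxxxxx ✓), payload 000011.
Concatenate: 000010000000001000011 = 0x10043 (21 bits → U+10043).

U+10043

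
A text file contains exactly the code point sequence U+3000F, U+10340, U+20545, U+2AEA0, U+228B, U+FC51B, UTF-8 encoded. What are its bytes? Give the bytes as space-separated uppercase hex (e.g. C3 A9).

U+3000F: 4-byte form → F0 B0 80 8F.
U+10340: 4-byte form → F0 90 8D 80.
U+20545: 4-byte form → F0 A0 95 85.
U+2AEA0: 4-byte form → F0 AA BA A0.
U+228B: 3-byte form → E2 8A 8B.
U+FC51B: 4-byte form → F3 BC 94 9B.
Concatenated (23 bytes): F0 B0 80 8F F0 90 8D 80 F0 A0 95 85 F0 AA BA A0 E2 8A 8B F3 BC 94 9B.

F0 B0 80 8F F0 90 8D 80 F0 A0 95 85 F0 AA BA A0 E2 8A 8B F3 BC 94 9B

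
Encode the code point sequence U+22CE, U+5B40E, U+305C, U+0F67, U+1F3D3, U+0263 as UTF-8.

E2 8B 8E F1 9B 90 8E E3 81 9C E0 BD A7 F0 9F 8F 93 C9 A3

U+22CE: 3-byte form → E2 8B 8E.
U+5B40E: 4-byte form → F1 9B 90 8E.
U+305C: 3-byte form → E3 81 9C.
U+0F67: 3-byte form → E0 BD A7.
U+1F3D3: 4-byte form → F0 9F 8F 93.
U+0263: 2-byte form → C9 A3.
Concatenated (19 bytes): E2 8B 8E F1 9B 90 8E E3 81 9C E0 BD A7 F0 9F 8F 93 C9 A3.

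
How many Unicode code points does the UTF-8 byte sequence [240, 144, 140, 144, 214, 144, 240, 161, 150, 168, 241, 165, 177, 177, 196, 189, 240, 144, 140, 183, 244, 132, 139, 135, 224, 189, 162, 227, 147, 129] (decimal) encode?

9

Byte at offset 0: 0xF0 = 11110000 → 4-byte char (#1). Advance 4.
Byte at offset 4: 0xD6 = 11010110 → 2-byte char (#2). Advance 2.
Byte at offset 6: 0xF0 = 11110000 → 4-byte char (#3). Advance 4.
Byte at offset 10: 0xF1 = 11110001 → 4-byte char (#4). Advance 4.
Byte at offset 14: 0xC4 = 11000100 → 2-byte char (#5). Advance 2.
Byte at offset 16: 0xF0 = 11110000 → 4-byte char (#6). Advance 4.
Byte at offset 20: 0xF4 = 11110100 → 4-byte char (#7). Advance 4.
Byte at offset 24: 0xE0 = 11100000 → 3-byte char (#8). Advance 3.
Byte at offset 27: 0xE3 = 11100011 → 3-byte char (#9). Advance 3.
Reached end at offset 30 after 9 code points.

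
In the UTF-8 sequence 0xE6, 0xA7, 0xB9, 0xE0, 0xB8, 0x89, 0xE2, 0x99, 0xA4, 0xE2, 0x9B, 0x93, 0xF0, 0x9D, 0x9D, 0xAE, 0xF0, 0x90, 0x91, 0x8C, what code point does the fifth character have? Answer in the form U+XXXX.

Offset 0: leading byte 0xE6 = 11100110 → 3-byte char #1 = E6 A7 B9.
Offset 3: leading byte 0xE0 = 11100000 → 3-byte char #2 = E0 B8 89.
Offset 6: leading byte 0xE2 = 11100010 → 3-byte char #3 = E2 99 A4.
Offset 9: leading byte 0xE2 = 11100010 → 3-byte char #4 = E2 9B 93.
Offset 12: leading byte 0xF0 = 11110000 → 4-byte char #5 = F0 9D 9D AE.
Leading byte 0xF0 = 11110000 matches 11110xxx → 4-byte sequence.
Byte 1: 0xF0 = 11110000, payload 000 (3 bits).
Byte 2: 0x9D = 10011101 (10xxxxxx ✓), payload 011101.
Byte 3: 0x9D = 10011101 (10xxxxxx ✓), payload 011101.
Byte 4: 0xAE = 10101110 (10xxxxxx ✓), payload 101110.
Concatenate: 000011101011101101110 = 0x1D76E (21 bits → U+1D76E).

U+1D76E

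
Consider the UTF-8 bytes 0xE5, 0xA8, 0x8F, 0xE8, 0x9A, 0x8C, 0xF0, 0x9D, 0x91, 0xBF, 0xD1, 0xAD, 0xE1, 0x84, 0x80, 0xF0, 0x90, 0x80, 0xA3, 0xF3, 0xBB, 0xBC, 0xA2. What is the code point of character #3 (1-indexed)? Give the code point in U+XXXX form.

U+1D47F

Offset 0: leading byte 0xE5 = 11100101 → 3-byte char #1 = E5 A8 8F.
Offset 3: leading byte 0xE8 = 11101000 → 3-byte char #2 = E8 9A 8C.
Offset 6: leading byte 0xF0 = 11110000 → 4-byte char #3 = F0 9D 91 BF.
Leading byte 0xF0 = 11110000 matches 11110xxx → 4-byte sequence.
Byte 1: 0xF0 = 11110000, payload 000 (3 bits).
Byte 2: 0x9D = 10011101 (10xxxxxx ✓), payload 011101.
Byte 3: 0x91 = 10010001 (10xxxxxx ✓), payload 010001.
Byte 4: 0xBF = 10111111 (10xxxxxx ✓), payload 111111.
Concatenate: 000011101010001111111 = 0x1D47F (21 bits → U+1D47F).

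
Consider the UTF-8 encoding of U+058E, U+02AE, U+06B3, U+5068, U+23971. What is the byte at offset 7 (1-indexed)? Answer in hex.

0xE5

1-indexed offset 7 is 0-indexed offset 6.
U+058E → 2-byte form D6 8E at offsets 0–1.
U+02AE → 2-byte form CA AE at offsets 2–3.
U+06B3 → 2-byte form DA B3 at offsets 4–5.
U+5068 → 3-byte form E5 81 A8 at offsets 6–8.
Offset 6 falls in char 4's range; it's byte 1 of E5 81 A8 = 0xE5.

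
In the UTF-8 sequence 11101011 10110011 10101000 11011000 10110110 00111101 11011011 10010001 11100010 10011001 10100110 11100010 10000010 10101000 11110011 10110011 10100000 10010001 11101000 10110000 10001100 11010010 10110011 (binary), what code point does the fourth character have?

Offset 0: leading byte 0xEB = 11101011 → 3-byte char #1 = EB B3 A8.
Offset 3: leading byte 0xD8 = 11011000 → 2-byte char #2 = D8 B6.
Offset 5: leading byte 0x3D = 00111101 → 1-byte char #3 = 3D.
Offset 6: leading byte 0xDB = 11011011 → 2-byte char #4 = DB 91.
Leading byte 0xDB = 11011011 matches 110xxxxx → 2-byte sequence.
Byte 1: 0xDB = 11011011, payload 11011 (5 bits).
Byte 2: 0x91 = 10010001 (10xxxxxx ✓), payload 010001.
Concatenate: 11011010001 = 0x6D1 (11 bits → U+06D1).

U+06D1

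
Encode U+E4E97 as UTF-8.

U+E4E97 = 0xE4E97 = 937623 decimal. In range U+10000–U+10FFFF → 4-byte form: 11110xxx 10xxxxxx 10xxxxxx 10xxxxxx.
Binary (21 bits): 011100100111010010111.
Split 3+6+6+6: 011 | 100100 | 111010 | 010111.
Byte 1: 11110011 = 0xF3.
Byte 2: 10100100 = 0xA4.
Byte 3: 10111010 = 0xBA.
Byte 4: 10010111 = 0x97.

F3 A4 BA 97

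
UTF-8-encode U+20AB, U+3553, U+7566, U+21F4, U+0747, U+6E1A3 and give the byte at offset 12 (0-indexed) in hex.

U+20AB → 3-byte form E2 82 AB at offsets 0–2.
U+3553 → 3-byte form E3 95 93 at offsets 3–5.
U+7566 → 3-byte form E7 95 A6 at offsets 6–8.
U+21F4 → 3-byte form E2 87 B4 at offsets 9–11.
U+0747 → 2-byte form DD 87 at offsets 12–13.
Offset 12 falls in char 5's range; it's byte 1 of DD 87 = 0xDD.

0xDD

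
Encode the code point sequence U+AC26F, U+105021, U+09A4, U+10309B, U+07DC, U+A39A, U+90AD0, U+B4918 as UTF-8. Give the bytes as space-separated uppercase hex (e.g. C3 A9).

F2 AC 89 AF F4 85 80 A1 E0 A6 A4 F4 83 82 9B DF 9C EA 8E 9A F2 90 AB 90 F2 B4 A4 98

U+AC26F: 4-byte form → F2 AC 89 AF.
U+105021: 4-byte form → F4 85 80 A1.
U+09A4: 3-byte form → E0 A6 A4.
U+10309B: 4-byte form → F4 83 82 9B.
U+07DC: 2-byte form → DF 9C.
U+A39A: 3-byte form → EA 8E 9A.
U+90AD0: 4-byte form → F2 90 AB 90.
U+B4918: 4-byte form → F2 B4 A4 98.
Concatenated (28 bytes): F2 AC 89 AF F4 85 80 A1 E0 A6 A4 F4 83 82 9B DF 9C EA 8E 9A F2 90 AB 90 F2 B4 A4 98.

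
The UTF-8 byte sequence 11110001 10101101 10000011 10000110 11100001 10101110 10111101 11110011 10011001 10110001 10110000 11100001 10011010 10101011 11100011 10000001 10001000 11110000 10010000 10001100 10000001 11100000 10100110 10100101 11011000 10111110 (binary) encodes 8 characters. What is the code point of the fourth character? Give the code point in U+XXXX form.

U+16AB

Offset 0: leading byte 0xF1 = 11110001 → 4-byte char #1 = F1 AD 83 86.
Offset 4: leading byte 0xE1 = 11100001 → 3-byte char #2 = E1 AE BD.
Offset 7: leading byte 0xF3 = 11110011 → 4-byte char #3 = F3 99 B1 B0.
Offset 11: leading byte 0xE1 = 11100001 → 3-byte char #4 = E1 9A AB.
Leading byte 0xE1 = 11100001 matches 1110xxxx → 3-byte sequence.
Byte 1: 0xE1 = 11100001, payload 0001 (4 bits).
Byte 2: 0x9A = 10011010 (10xxxxxx ✓), payload 011010.
Byte 3: 0xAB = 10101011 (10xxxxxx ✓), payload 101011.
Concatenate: 0001011010101011 = 0x16AB (16 bits → U+16AB).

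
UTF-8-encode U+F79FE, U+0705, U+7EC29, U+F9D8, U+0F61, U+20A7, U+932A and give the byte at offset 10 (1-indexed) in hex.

1-indexed offset 10 is 0-indexed offset 9.
U+F79FE → 4-byte form F3 B7 A7 BE at offsets 0–3.
U+0705 → 2-byte form DC 85 at offsets 4–5.
U+7EC29 → 4-byte form F1 BE B0 A9 at offsets 6–9.
Offset 9 falls in char 3's range; it's byte 4 of F1 BE B0 A9 = 0xA9.

0xA9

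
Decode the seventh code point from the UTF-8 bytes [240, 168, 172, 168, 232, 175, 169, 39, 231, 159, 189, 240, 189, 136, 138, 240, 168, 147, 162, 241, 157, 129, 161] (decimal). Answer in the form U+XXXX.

U+5D061

Offset 0: leading byte 0xF0 = 11110000 → 4-byte char #1 = F0 A8 AC A8.
Offset 4: leading byte 0xE8 = 11101000 → 3-byte char #2 = E8 AF A9.
Offset 7: leading byte 0x27 = 00100111 → 1-byte char #3 = 27.
Offset 8: leading byte 0xE7 = 11100111 → 3-byte char #4 = E7 9F BD.
Offset 11: leading byte 0xF0 = 11110000 → 4-byte char #5 = F0 BD 88 8A.
Offset 15: leading byte 0xF0 = 11110000 → 4-byte char #6 = F0 A8 93 A2.
Offset 19: leading byte 0xF1 = 11110001 → 4-byte char #7 = F1 9D 81 A1.
Leading byte 0xF1 = 11110001 matches 11110xxx → 4-byte sequence.
Byte 1: 0xF1 = 11110001, payload 001 (3 bits).
Byte 2: 0x9D = 10011101 (10xxxxxx ✓), payload 011101.
Byte 3: 0x81 = 10000001 (10xxxxxx ✓), payload 000001.
Byte 4: 0xA1 = 10100001 (10xxxxxx ✓), payload 100001.
Concatenate: 001011101000001100001 = 0x5D061 (21 bits → U+5D061).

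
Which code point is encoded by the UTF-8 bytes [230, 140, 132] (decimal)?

Leading byte 0xE6 = 11100110 matches 1110xxxx → 3-byte sequence.
Byte 1: 0xE6 = 11100110, payload 0110 (4 bits).
Byte 2: 0x8C = 10001100 (10xxxxxx ✓), payload 001100.
Byte 3: 0x84 = 10000100 (10xxxxxx ✓), payload 000100.
Concatenate: 0110001100000100 = 0x6304 (16 bits → U+6304).

U+6304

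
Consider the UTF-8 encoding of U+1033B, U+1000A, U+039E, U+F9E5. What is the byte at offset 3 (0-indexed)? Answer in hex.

0xBB

U+1033B → 4-byte form F0 90 8C BB at offsets 0–3.
Offset 3 falls in char 1's range; it's byte 4 of F0 90 8C BB = 0xBB.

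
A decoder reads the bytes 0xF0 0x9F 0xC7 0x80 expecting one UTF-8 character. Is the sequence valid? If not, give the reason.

Leading byte 0xF0 = 11110000 → 4-byte form.
Byte 3 is 0xC7 = 11000111, which is not 10xxxxxx — expected a continuation byte.

invalid (non-continuation byte where continuation expected)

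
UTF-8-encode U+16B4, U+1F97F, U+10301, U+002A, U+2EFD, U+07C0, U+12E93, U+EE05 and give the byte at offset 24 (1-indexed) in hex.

1-indexed offset 24 is 0-indexed offset 23.
U+16B4 → 3-byte form E1 9A B4 at offsets 0–2.
U+1F97F → 4-byte form F0 9F A5 BF at offsets 3–6.
U+10301 → 4-byte form F0 90 8C 81 at offsets 7–10.
U+002A → 1-byte form 2A at offsets 11–11.
U+2EFD → 3-byte form E2 BB BD at offsets 12–14.
U+07C0 → 2-byte form DF 80 at offsets 15–16.
U+12E93 → 4-byte form F0 92 BA 93 at offsets 17–20.
U+EE05 → 3-byte form EE B8 85 at offsets 21–23.
Offset 23 falls in char 8's range; it's byte 3 of EE B8 85 = 0x85.

0x85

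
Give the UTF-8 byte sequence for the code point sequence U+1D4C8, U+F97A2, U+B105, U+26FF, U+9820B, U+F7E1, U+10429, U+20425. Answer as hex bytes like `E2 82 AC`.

U+1D4C8: 4-byte form → F0 9D 93 88.
U+F97A2: 4-byte form → F3 B9 9E A2.
U+B105: 3-byte form → EB 84 85.
U+26FF: 3-byte form → E2 9B BF.
U+9820B: 4-byte form → F2 98 88 8B.
U+F7E1: 3-byte form → EF 9F A1.
U+10429: 4-byte form → F0 90 90 A9.
U+20425: 4-byte form → F0 A0 90 A5.
Concatenated (29 bytes): F0 9D 93 88 F3 B9 9E A2 EB 84 85 E2 9B BF F2 98 88 8B EF 9F A1 F0 90 90 A9 F0 A0 90 A5.

F0 9D 93 88 F3 B9 9E A2 EB 84 85 E2 9B BF F2 98 88 8B EF 9F A1 F0 90 90 A9 F0 A0 90 A5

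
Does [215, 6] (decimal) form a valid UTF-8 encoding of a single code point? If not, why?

Leading byte 0xD7 = 11010111 → 2-byte form.
Byte 2 is 0x06 = 00000110, which is not 10xxxxxx — expected a continuation byte.

invalid (non-continuation byte where continuation expected)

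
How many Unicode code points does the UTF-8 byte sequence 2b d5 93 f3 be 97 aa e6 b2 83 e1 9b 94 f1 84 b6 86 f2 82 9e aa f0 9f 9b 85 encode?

Byte at offset 0: 0x2B = 00101011 → 1-byte char (#1). Advance 1.
Byte at offset 1: 0xD5 = 11010101 → 2-byte char (#2). Advance 2.
Byte at offset 3: 0xF3 = 11110011 → 4-byte char (#3). Advance 4.
Byte at offset 7: 0xE6 = 11100110 → 3-byte char (#4). Advance 3.
Byte at offset 10: 0xE1 = 11100001 → 3-byte char (#5). Advance 3.
Byte at offset 13: 0xF1 = 11110001 → 4-byte char (#6). Advance 4.
Byte at offset 17: 0xF2 = 11110010 → 4-byte char (#7). Advance 4.
Byte at offset 21: 0xF0 = 11110000 → 4-byte char (#8). Advance 4.
Reached end at offset 25 after 8 code points.

8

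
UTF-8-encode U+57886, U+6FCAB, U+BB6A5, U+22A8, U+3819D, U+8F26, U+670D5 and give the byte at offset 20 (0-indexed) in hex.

0xBC

U+57886 → 4-byte form F1 97 A2 86 at offsets 0–3.
U+6FCAB → 4-byte form F1 AF B2 AB at offsets 4–7.
U+BB6A5 → 4-byte form F2 BB 9A A5 at offsets 8–11.
U+22A8 → 3-byte form E2 8A A8 at offsets 12–14.
U+3819D → 4-byte form F0 B8 86 9D at offsets 15–18.
U+8F26 → 3-byte form E8 BC A6 at offsets 19–21.
Offset 20 falls in char 6's range; it's byte 2 of E8 BC A6 = 0xBC.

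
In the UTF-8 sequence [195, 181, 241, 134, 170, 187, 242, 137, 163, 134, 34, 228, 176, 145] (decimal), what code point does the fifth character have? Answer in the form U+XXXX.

Offset 0: leading byte 0xC3 = 11000011 → 2-byte char #1 = C3 B5.
Offset 2: leading byte 0xF1 = 11110001 → 4-byte char #2 = F1 86 AA BB.
Offset 6: leading byte 0xF2 = 11110010 → 4-byte char #3 = F2 89 A3 86.
Offset 10: leading byte 0x22 = 00100010 → 1-byte char #4 = 22.
Offset 11: leading byte 0xE4 = 11100100 → 3-byte char #5 = E4 B0 91.
Leading byte 0xE4 = 11100100 matches 1110xxxx → 3-byte sequence.
Byte 1: 0xE4 = 11100100, payload 0100 (4 bits).
Byte 2: 0xB0 = 10110000 (10xxxxxx ✓), payload 110000.
Byte 3: 0x91 = 10010001 (10xxxxxx ✓), payload 010001.
Concatenate: 0100110000010001 = 0x4C11 (16 bits → U+4C11).

U+4C11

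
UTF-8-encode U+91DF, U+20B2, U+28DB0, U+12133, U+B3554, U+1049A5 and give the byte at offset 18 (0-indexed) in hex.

0xF4

U+91DF → 3-byte form E9 87 9F at offsets 0–2.
U+20B2 → 3-byte form E2 82 B2 at offsets 3–5.
U+28DB0 → 4-byte form F0 A8 B6 B0 at offsets 6–9.
U+12133 → 4-byte form F0 92 84 B3 at offsets 10–13.
U+B3554 → 4-byte form F2 B3 95 94 at offsets 14–17.
U+1049A5 → 4-byte form F4 84 A6 A5 at offsets 18–21.
Offset 18 falls in char 6's range; it's byte 1 of F4 84 A6 A5 = 0xF4.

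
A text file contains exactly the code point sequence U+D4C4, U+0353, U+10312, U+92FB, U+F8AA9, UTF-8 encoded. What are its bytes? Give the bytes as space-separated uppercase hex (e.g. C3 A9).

U+D4C4: 3-byte form → ED 93 84.
U+0353: 2-byte form → CD 93.
U+10312: 4-byte form → F0 90 8C 92.
U+92FB: 3-byte form → E9 8B BB.
U+F8AA9: 4-byte form → F3 B8 AA A9.
Concatenated (16 bytes): ED 93 84 CD 93 F0 90 8C 92 E9 8B BB F3 B8 AA A9.

ED 93 84 CD 93 F0 90 8C 92 E9 8B BB F3 B8 AA A9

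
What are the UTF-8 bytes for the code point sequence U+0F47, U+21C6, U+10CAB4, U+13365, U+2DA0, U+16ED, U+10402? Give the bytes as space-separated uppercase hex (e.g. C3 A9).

U+0F47: 3-byte form → E0 BD 87.
U+21C6: 3-byte form → E2 87 86.
U+10CAB4: 4-byte form → F4 8C AA B4.
U+13365: 4-byte form → F0 93 8D A5.
U+2DA0: 3-byte form → E2 B6 A0.
U+16ED: 3-byte form → E1 9B AD.
U+10402: 4-byte form → F0 90 90 82.
Concatenated (24 bytes): E0 BD 87 E2 87 86 F4 8C AA B4 F0 93 8D A5 E2 B6 A0 E1 9B AD F0 90 90 82.

E0 BD 87 E2 87 86 F4 8C AA B4 F0 93 8D A5 E2 B6 A0 E1 9B AD F0 90 90 82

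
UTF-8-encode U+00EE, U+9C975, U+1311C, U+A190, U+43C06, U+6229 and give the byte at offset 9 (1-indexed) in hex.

1-indexed offset 9 is 0-indexed offset 8.
U+00EE → 2-byte form C3 AE at offsets 0–1.
U+9C975 → 4-byte form F2 9C A5 B5 at offsets 2–5.
U+1311C → 4-byte form F0 93 84 9C at offsets 6–9.
Offset 8 falls in char 3's range; it's byte 3 of F0 93 84 9C = 0x84.

0x84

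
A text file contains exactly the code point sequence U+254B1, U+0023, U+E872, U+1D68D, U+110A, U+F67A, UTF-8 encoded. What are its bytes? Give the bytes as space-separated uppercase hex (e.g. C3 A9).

U+254B1: 4-byte form → F0 A5 92 B1.
U+0023: 1-byte form → 23.
U+E872: 3-byte form → EE A1 B2.
U+1D68D: 4-byte form → F0 9D 9A 8D.
U+110A: 3-byte form → E1 84 8A.
U+F67A: 3-byte form → EF 99 BA.
Concatenated (18 bytes): F0 A5 92 B1 23 EE A1 B2 F0 9D 9A 8D E1 84 8A EF 99 BA.

F0 A5 92 B1 23 EE A1 B2 F0 9D 9A 8D E1 84 8A EF 99 BA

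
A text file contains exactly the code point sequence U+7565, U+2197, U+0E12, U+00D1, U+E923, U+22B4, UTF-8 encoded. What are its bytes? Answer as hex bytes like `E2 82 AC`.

U+7565: 3-byte form → E7 95 A5.
U+2197: 3-byte form → E2 86 97.
U+0E12: 3-byte form → E0 B8 92.
U+00D1: 2-byte form → C3 91.
U+E923: 3-byte form → EE A4 A3.
U+22B4: 3-byte form → E2 8A B4.
Concatenated (17 bytes): E7 95 A5 E2 86 97 E0 B8 92 C3 91 EE A4 A3 E2 8A B4.

E7 95 A5 E2 86 97 E0 B8 92 C3 91 EE A4 A3 E2 8A B4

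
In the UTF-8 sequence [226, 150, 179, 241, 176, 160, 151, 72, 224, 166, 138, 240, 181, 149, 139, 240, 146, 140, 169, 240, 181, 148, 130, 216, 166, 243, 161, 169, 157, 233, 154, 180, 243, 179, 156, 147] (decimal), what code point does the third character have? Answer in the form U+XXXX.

Offset 0: leading byte 0xE2 = 11100010 → 3-byte char #1 = E2 96 B3.
Offset 3: leading byte 0xF1 = 11110001 → 4-byte char #2 = F1 B0 A0 97.
Offset 7: leading byte 0x48 = 01001000 → 1-byte char #3 = 48.
Leading byte 0x48 = 01001000 matches 0xxxxxxx → 1-byte sequence.
Byte 1: 0x48 = 01001000, payload 1001000 (7 bits).
Concatenate: 1001000 = 0x48 (7 bits → U+0048).

U+0048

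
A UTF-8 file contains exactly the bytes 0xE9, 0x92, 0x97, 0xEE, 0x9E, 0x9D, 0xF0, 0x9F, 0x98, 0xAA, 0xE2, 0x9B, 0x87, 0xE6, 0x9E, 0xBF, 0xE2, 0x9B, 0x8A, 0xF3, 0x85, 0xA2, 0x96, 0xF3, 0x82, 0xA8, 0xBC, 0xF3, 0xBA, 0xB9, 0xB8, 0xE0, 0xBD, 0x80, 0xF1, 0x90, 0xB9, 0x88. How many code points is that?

11

Byte at offset 0: 0xE9 = 11101001 → 3-byte char (#1). Advance 3.
Byte at offset 3: 0xEE = 11101110 → 3-byte char (#2). Advance 3.
Byte at offset 6: 0xF0 = 11110000 → 4-byte char (#3). Advance 4.
Byte at offset 10: 0xE2 = 11100010 → 3-byte char (#4). Advance 3.
Byte at offset 13: 0xE6 = 11100110 → 3-byte char (#5). Advance 3.
Byte at offset 16: 0xE2 = 11100010 → 3-byte char (#6). Advance 3.
Byte at offset 19: 0xF3 = 11110011 → 4-byte char (#7). Advance 4.
Byte at offset 23: 0xF3 = 11110011 → 4-byte char (#8). Advance 4.
Byte at offset 27: 0xF3 = 11110011 → 4-byte char (#9). Advance 4.
Byte at offset 31: 0xE0 = 11100000 → 3-byte char (#10). Advance 3.
Byte at offset 34: 0xF1 = 11110001 → 4-byte char (#11). Advance 4.
Reached end at offset 38 after 11 code points.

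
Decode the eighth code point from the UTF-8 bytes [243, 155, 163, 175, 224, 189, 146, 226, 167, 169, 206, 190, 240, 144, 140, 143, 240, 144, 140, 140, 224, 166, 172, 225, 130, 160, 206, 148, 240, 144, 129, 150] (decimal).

Offset 0: leading byte 0xF3 = 11110011 → 4-byte char #1 = F3 9B A3 AF.
Offset 4: leading byte 0xE0 = 11100000 → 3-byte char #2 = E0 BD 92.
Offset 7: leading byte 0xE2 = 11100010 → 3-byte char #3 = E2 A7 A9.
Offset 10: leading byte 0xCE = 11001110 → 2-byte char #4 = CE BE.
Offset 12: leading byte 0xF0 = 11110000 → 4-byte char #5 = F0 90 8C 8F.
Offset 16: leading byte 0xF0 = 11110000 → 4-byte char #6 = F0 90 8C 8C.
Offset 20: leading byte 0xE0 = 11100000 → 3-byte char #7 = E0 A6 AC.
Offset 23: leading byte 0xE1 = 11100001 → 3-byte char #8 = E1 82 A0.
Leading byte 0xE1 = 11100001 matches 1110xxxx → 3-byte sequence.
Byte 1: 0xE1 = 11100001, payload 0001 (4 bits).
Byte 2: 0x82 = 10000010 (10xxxxxx ✓), payload 000010.
Byte 3: 0xA0 = 10100000 (10xxxxxx ✓), payload 100000.
Concatenate: 0001000010100000 = 0x10A0 (16 bits → U+10A0).

U+10A0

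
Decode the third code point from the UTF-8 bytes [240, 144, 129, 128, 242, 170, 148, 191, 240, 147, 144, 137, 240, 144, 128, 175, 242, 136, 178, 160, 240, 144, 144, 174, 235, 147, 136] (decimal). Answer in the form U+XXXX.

U+13409

Offset 0: leading byte 0xF0 = 11110000 → 4-byte char #1 = F0 90 81 80.
Offset 4: leading byte 0xF2 = 11110010 → 4-byte char #2 = F2 AA 94 BF.
Offset 8: leading byte 0xF0 = 11110000 → 4-byte char #3 = F0 93 90 89.
Leading byte 0xF0 = 11110000 matches 11110xxx → 4-byte sequence.
Byte 1: 0xF0 = 11110000, payload 000 (3 bits).
Byte 2: 0x93 = 10010011 (10xxxxxx ✓), payload 010011.
Byte 3: 0x90 = 10010000 (10xxxxxx ✓), payload 010000.
Byte 4: 0x89 = 10001001 (10xxxxxx ✓), payload 001001.
Concatenate: 000010011010000001001 = 0x13409 (21 bits → U+13409).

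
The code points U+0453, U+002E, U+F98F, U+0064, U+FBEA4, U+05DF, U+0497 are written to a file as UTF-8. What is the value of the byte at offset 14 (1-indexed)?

1-indexed offset 14 is 0-indexed offset 13.
U+0453 → 2-byte form D1 93 at offsets 0–1.
U+002E → 1-byte form 2E at offsets 2–2.
U+F98F → 3-byte form EF A6 8F at offsets 3–5.
U+0064 → 1-byte form 64 at offsets 6–6.
U+FBEA4 → 4-byte form F3 BB BA A4 at offsets 7–10.
U+05DF → 2-byte form D7 9F at offsets 11–12.
U+0497 → 2-byte form D2 97 at offsets 13–14.
Offset 13 falls in char 7's range; it's byte 1 of D2 97 = 0xD2.

0xD2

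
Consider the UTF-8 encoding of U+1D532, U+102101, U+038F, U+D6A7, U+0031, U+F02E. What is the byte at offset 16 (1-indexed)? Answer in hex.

1-indexed offset 16 is 0-indexed offset 15.
U+1D532 → 4-byte form F0 9D 94 B2 at offsets 0–3.
U+102101 → 4-byte form F4 82 84 81 at offsets 4–7.
U+038F → 2-byte form CE 8F at offsets 8–9.
U+D6A7 → 3-byte form ED 9A A7 at offsets 10–12.
U+0031 → 1-byte form 31 at offsets 13–13.
U+F02E → 3-byte form EF 80 AE at offsets 14–16.
Offset 15 falls in char 6's range; it's byte 2 of EF 80 AE = 0x80.

0x80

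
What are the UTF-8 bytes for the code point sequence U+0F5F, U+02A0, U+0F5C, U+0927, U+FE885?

U+0F5F: 3-byte form → E0 BD 9F.
U+02A0: 2-byte form → CA A0.
U+0F5C: 3-byte form → E0 BD 9C.
U+0927: 3-byte form → E0 A4 A7.
U+FE885: 4-byte form → F3 BE A2 85.
Concatenated (15 bytes): E0 BD 9F CA A0 E0 BD 9C E0 A4 A7 F3 BE A2 85.

E0 BD 9F CA A0 E0 BD 9C E0 A4 A7 F3 BE A2 85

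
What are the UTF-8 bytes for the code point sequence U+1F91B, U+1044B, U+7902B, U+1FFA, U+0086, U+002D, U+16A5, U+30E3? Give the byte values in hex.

U+1F91B: 4-byte form → F0 9F A4 9B.
U+1044B: 4-byte form → F0 90 91 8B.
U+7902B: 4-byte form → F1 B9 80 AB.
U+1FFA: 3-byte form → E1 BF BA.
U+0086: 2-byte form → C2 86.
U+002D: 1-byte form → 2D.
U+16A5: 3-byte form → E1 9A A5.
U+30E3: 3-byte form → E3 83 A3.
Concatenated (24 bytes): F0 9F A4 9B F0 90 91 8B F1 B9 80 AB E1 BF BA C2 86 2D E1 9A A5 E3 83 A3.

F0 9F A4 9B F0 90 91 8B F1 B9 80 AB E1 BF BA C2 86 2D E1 9A A5 E3 83 A3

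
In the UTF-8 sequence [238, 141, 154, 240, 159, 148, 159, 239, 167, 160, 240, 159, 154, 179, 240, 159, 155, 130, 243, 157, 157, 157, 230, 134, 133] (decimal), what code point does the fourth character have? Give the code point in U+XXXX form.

Offset 0: leading byte 0xEE = 11101110 → 3-byte char #1 = EE 8D 9A.
Offset 3: leading byte 0xF0 = 11110000 → 4-byte char #2 = F0 9F 94 9F.
Offset 7: leading byte 0xEF = 11101111 → 3-byte char #3 = EF A7 A0.
Offset 10: leading byte 0xF0 = 11110000 → 4-byte char #4 = F0 9F 9A B3.
Leading byte 0xF0 = 11110000 matches 11110xxx → 4-byte sequence.
Byte 1: 0xF0 = 11110000, payload 000 (3 bits).
Byte 2: 0x9F = 10011111 (10xxxxxx ✓), payload 011111.
Byte 3: 0x9A = 10011010 (10xxxxxx ✓), payload 011010.
Byte 4: 0xB3 = 10110011 (10xxxxxx ✓), payload 110011.
Concatenate: 000011111011010110011 = 0x1F6B3 (21 bits → U+1F6B3).

U+1F6B3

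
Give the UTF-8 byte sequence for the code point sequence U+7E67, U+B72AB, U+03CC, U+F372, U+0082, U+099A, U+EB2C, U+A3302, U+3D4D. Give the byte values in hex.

U+7E67: 3-byte form → E7 B9 A7.
U+B72AB: 4-byte form → F2 B7 8A AB.
U+03CC: 2-byte form → CF 8C.
U+F372: 3-byte form → EF 8D B2.
U+0082: 2-byte form → C2 82.
U+099A: 3-byte form → E0 A6 9A.
U+EB2C: 3-byte form → EE AC AC.
U+A3302: 4-byte form → F2 A3 8C 82.
U+3D4D: 3-byte form → E3 B5 8D.
Concatenated (27 bytes): E7 B9 A7 F2 B7 8A AB CF 8C EF 8D B2 C2 82 E0 A6 9A EE AC AC F2 A3 8C 82 E3 B5 8D.

E7 B9 A7 F2 B7 8A AB CF 8C EF 8D B2 C2 82 E0 A6 9A EE AC AC F2 A3 8C 82 E3 B5 8D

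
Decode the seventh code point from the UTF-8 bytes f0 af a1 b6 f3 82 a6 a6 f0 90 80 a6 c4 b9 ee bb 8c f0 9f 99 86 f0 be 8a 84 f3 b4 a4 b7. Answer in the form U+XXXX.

Offset 0: leading byte 0xF0 = 11110000 → 4-byte char #1 = F0 AF A1 B6.
Offset 4: leading byte 0xF3 = 11110011 → 4-byte char #2 = F3 82 A6 A6.
Offset 8: leading byte 0xF0 = 11110000 → 4-byte char #3 = F0 90 80 A6.
Offset 12: leading byte 0xC4 = 11000100 → 2-byte char #4 = C4 B9.
Offset 14: leading byte 0xEE = 11101110 → 3-byte char #5 = EE BB 8C.
Offset 17: leading byte 0xF0 = 11110000 → 4-byte char #6 = F0 9F 99 86.
Offset 21: leading byte 0xF0 = 11110000 → 4-byte char #7 = F0 BE 8A 84.
Leading byte 0xF0 = 11110000 matches 11110xxx → 4-byte sequence.
Byte 1: 0xF0 = 11110000, payload 000 (3 bits).
Byte 2: 0xBE = 10111110 (10xxxxxx ✓), payload 111110.
Byte 3: 0x8A = 10001010 (10xxxxxx ✓), payload 001010.
Byte 4: 0x84 = 10000100 (10xxxxxx ✓), payload 000100.
Concatenate: 000111110001010000100 = 0x3E284 (21 bits → U+3E284).

U+3E284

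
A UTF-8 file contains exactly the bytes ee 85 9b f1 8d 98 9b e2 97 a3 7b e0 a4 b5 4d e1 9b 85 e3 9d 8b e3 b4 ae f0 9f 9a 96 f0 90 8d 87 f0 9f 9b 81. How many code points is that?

Byte at offset 0: 0xEE = 11101110 → 3-byte char (#1). Advance 3.
Byte at offset 3: 0xF1 = 11110001 → 4-byte char (#2). Advance 4.
Byte at offset 7: 0xE2 = 11100010 → 3-byte char (#3). Advance 3.
Byte at offset 10: 0x7B = 01111011 → 1-byte char (#4). Advance 1.
Byte at offset 11: 0xE0 = 11100000 → 3-byte char (#5). Advance 3.
Byte at offset 14: 0x4D = 01001101 → 1-byte char (#6). Advance 1.
Byte at offset 15: 0xE1 = 11100001 → 3-byte char (#7). Advance 3.
Byte at offset 18: 0xE3 = 11100011 → 3-byte char (#8). Advance 3.
Byte at offset 21: 0xE3 = 11100011 → 3-byte char (#9). Advance 3.
Byte at offset 24: 0xF0 = 11110000 → 4-byte char (#10). Advance 4.
Byte at offset 28: 0xF0 = 11110000 → 4-byte char (#11). Advance 4.
Byte at offset 32: 0xF0 = 11110000 → 4-byte char (#12). Advance 4.
Reached end at offset 36 after 12 code points.

12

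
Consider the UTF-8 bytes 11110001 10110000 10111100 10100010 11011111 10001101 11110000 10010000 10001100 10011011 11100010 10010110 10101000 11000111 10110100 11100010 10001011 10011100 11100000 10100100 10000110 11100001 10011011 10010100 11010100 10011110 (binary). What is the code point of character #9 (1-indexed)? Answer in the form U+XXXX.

Offset 0: leading byte 0xF1 = 11110001 → 4-byte char #1 = F1 B0 BC A2.
Offset 4: leading byte 0xDF = 11011111 → 2-byte char #2 = DF 8D.
Offset 6: leading byte 0xF0 = 11110000 → 4-byte char #3 = F0 90 8C 9B.
Offset 10: leading byte 0xE2 = 11100010 → 3-byte char #4 = E2 96 A8.
Offset 13: leading byte 0xC7 = 11000111 → 2-byte char #5 = C7 B4.
Offset 15: leading byte 0xE2 = 11100010 → 3-byte char #6 = E2 8B 9C.
Offset 18: leading byte 0xE0 = 11100000 → 3-byte char #7 = E0 A4 86.
Offset 21: leading byte 0xE1 = 11100001 → 3-byte char #8 = E1 9B 94.
Offset 24: leading byte 0xD4 = 11010100 → 2-byte char #9 = D4 9E.
Leading byte 0xD4 = 11010100 matches 110xxxxx → 2-byte sequence.
Byte 1: 0xD4 = 11010100, payload 10100 (5 bits).
Byte 2: 0x9E = 10011110 (10xxxxxx ✓), payload 011110.
Concatenate: 10100011110 = 0x51E (11 bits → U+051E).

U+051E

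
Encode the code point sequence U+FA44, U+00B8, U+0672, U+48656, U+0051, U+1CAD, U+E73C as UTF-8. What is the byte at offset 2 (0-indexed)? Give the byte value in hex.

0x84

U+FA44 → 3-byte form EF A9 84 at offsets 0–2.
Offset 2 falls in char 1's range; it's byte 3 of EF A9 84 = 0x84.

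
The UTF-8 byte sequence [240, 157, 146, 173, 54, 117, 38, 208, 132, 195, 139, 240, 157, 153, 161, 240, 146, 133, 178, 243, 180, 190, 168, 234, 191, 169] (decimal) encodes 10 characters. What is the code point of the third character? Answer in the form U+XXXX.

U+0075

Offset 0: leading byte 0xF0 = 11110000 → 4-byte char #1 = F0 9D 92 AD.
Offset 4: leading byte 0x36 = 00110110 → 1-byte char #2 = 36.
Offset 5: leading byte 0x75 = 01110101 → 1-byte char #3 = 75.
Leading byte 0x75 = 01110101 matches 0xxxxxxx → 1-byte sequence.
Byte 1: 0x75 = 01110101, payload 1110101 (7 bits).
Concatenate: 1110101 = 0x75 (7 bits → U+0075).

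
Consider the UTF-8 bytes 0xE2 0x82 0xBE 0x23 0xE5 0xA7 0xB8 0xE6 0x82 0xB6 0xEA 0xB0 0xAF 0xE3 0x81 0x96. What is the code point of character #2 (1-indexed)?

U+0023

Offset 0: leading byte 0xE2 = 11100010 → 3-byte char #1 = E2 82 BE.
Offset 3: leading byte 0x23 = 00100011 → 1-byte char #2 = 23.
Leading byte 0x23 = 00100011 matches 0xxxxxxx → 1-byte sequence.
Byte 1: 0x23 = 00100011, payload 0100011 (7 bits).
Concatenate: 0100011 = 0x23 (7 bits → U+0023).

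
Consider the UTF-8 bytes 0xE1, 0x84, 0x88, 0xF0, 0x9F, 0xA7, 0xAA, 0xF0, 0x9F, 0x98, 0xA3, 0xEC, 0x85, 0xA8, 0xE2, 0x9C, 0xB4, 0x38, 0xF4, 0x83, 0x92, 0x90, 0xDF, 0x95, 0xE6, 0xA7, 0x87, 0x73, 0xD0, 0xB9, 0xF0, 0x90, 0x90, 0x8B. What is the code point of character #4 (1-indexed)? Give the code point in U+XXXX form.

Offset 0: leading byte 0xE1 = 11100001 → 3-byte char #1 = E1 84 88.
Offset 3: leading byte 0xF0 = 11110000 → 4-byte char #2 = F0 9F A7 AA.
Offset 7: leading byte 0xF0 = 11110000 → 4-byte char #3 = F0 9F 98 A3.
Offset 11: leading byte 0xEC = 11101100 → 3-byte char #4 = EC 85 A8.
Leading byte 0xEC = 11101100 matches 1110xxxx → 3-byte sequence.
Byte 1: 0xEC = 11101100, payload 1100 (4 bits).
Byte 2: 0x85 = 10000101 (10xxxxxx ✓), payload 000101.
Byte 3: 0xA8 = 10101000 (10xxxxxx ✓), payload 101000.
Concatenate: 1100000101101000 = 0xC168 (16 bits → U+C168).

U+C168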